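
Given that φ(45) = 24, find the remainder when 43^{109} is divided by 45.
By Euler: 43^{24} ≡ 1 (mod 45) since gcd(43, 45) = 1. 109 = 4×24 + 13. So 43^{109} ≡ 43^{13} ≡ 43 (mod 45)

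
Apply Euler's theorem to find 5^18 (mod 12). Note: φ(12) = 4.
By Euler: 5^{4} ≡ 1 (mod 12) since gcd(5, 12) = 1. 18 = 4×4 + 2. So 5^{18} ≡ 5^{2} ≡ 1 (mod 12)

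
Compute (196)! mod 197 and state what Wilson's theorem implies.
(196)! mod 197 = 196. Since this equals -1 mod 197, Wilson confirms 197 is prime.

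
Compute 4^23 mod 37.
By repeated squaring mod 37: 4^{1}≡4, 4^{2}≡16, 4^{4}≡34, 4^{8}≡9, 4^{16}≡7. Then 4^{23} = 4^{16+4+2+1} ≡ 7 × 34 × 16 × 4 ≡ 25 mod 37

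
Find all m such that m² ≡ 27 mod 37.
The square roots of 27 mod 37 are 8 and 29. Verify: 8² = 64 ≡ 27 mod 37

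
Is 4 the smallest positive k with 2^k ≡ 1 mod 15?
Powers of 2 mod 15: 2^1≡2, 2^2≡4, 2^3≡8, 2^4≡1. First k with 2^k≡1 is k=4. Yes, ord_15(2) = 4.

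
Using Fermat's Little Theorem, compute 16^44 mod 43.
By Fermat: 16^{42} ≡ 1 mod 43. So 16^{44} = 16^{42} · 16^{2} ≡ 16^{2} ≡ 41 mod 43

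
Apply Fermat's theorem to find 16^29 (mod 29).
By Fermat: 16^{28} ≡ 1 (mod 29). So 16^{29} = 16^{28} · 16^{1} ≡ 16^{1} ≡ 16 (mod 29)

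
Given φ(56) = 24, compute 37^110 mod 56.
By Euler: 37^{24} ≡ 1 (mod 56) since gcd(37, 56) = 1. 110 = 4×24 + 14. So 37^{110} ≡ 37^{14} ≡ 25 (mod 56)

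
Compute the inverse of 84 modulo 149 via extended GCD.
Extended GCD: 84(55) + 149(-31) = 1. So 84^(-1) ≡ 55 mod 149. Verify: 84 × 55 = 4620 ≡ 1 mod 149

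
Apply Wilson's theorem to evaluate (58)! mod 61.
(60)! = (58)! × (59) × (60) ≡ -1 mod 61. So (58)! ≡ -1 × [(60)(59)]^(-1) ≡ 30 mod 61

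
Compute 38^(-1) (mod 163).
Since 163 is prime, by Fermat 38^(-1) ≡ 38^{161} ≡ 133 (mod 163). Verify: 38 × 133 = 5054 ≡ 1 (mod 163)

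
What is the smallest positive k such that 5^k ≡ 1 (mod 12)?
Powers of 5 mod 12: 5^1≡5, 5^2≡1. ord_12(5) = 2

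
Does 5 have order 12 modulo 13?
5^{4} ≡ 1 (mod 13) and 4 < 12, so ord_13(5) = 4 ≠ 12 and 5 is not a primitive root.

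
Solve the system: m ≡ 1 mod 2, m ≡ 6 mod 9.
M = 2 × 9 = 18. M₁ = 9, y₁ ≡ 1 mod 2. M₂ = 2, y₂ ≡ 5 mod 9. m = 1×9×1 + 6×2×5 ≡ 15 mod 18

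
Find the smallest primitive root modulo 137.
g = 3. Powers: [3, 9, 27, 81, 106, 44, 132, ...] generates all 136 non-zero residues.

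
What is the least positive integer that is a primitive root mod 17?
g = 3. For each prime q|16: 3^{8}≡16, none ≡ 1, so ord_17(3) = 16 and 3 is a primitive root.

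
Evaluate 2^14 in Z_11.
Using Fermat: 2^{10} ≡ 1 (mod 11). 14 ≡ 4 (mod 10). So 2^{14} ≡ 2^{4} ≡ 5 (mod 11)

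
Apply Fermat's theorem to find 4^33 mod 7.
By Fermat: 4^{6} ≡ 1 mod 7. 33 = 5×6 + 3. So 4^{33} ≡ 4^{3} ≡ 1 mod 7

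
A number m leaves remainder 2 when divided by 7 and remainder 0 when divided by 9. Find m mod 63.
M = 7 × 9 = 63. M₁ = 9, y₁ ≡ 4 mod 7. M₂ = 7, y₂ ≡ 4 mod 9. m = 2×9×4 + 0×7×4 ≡ 9 mod 63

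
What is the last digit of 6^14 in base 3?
By repeated squaring mod 3: 6^{1}≡0, 6^{2}≡0, 6^{4}≡0, 6^{8}≡0. Then 6^{14} = 6^{8+4+2} ≡ 0 × 0 × 0 ≡ 0 mod 3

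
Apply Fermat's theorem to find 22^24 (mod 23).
By Fermat: 22^{22} ≡ 1 (mod 23). So 22^{24} = 22^{22} · 22^{2} ≡ 22^{2} ≡ 1 (mod 23)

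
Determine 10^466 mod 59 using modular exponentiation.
Using Fermat: 10^{58} ≡ 1 mod 59. 466 ≡ 2 mod 58. So 10^{466} ≡ 10^{2} ≡ 41 mod 59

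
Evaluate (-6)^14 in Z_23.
By repeated squaring (mod 23): (-6)^{1}≡17, (-6)^{2}≡13, (-6)^{4}≡8, (-6)^{8}≡18. Then (-6)^{14} = (-6)^{8+4+2} ≡ 18 × 8 × 13 ≡ 9 (mod 23)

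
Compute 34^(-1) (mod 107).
Since 107 is prime, by Fermat 34^(-1) ≡ 34^{105} ≡ 85 (mod 107). Verify: 34 × 85 = 2890 ≡ 1 (mod 107)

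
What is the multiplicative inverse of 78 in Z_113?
Since 113 is prime, by Fermat 78^(-1) ≡ 78^{111} ≡ 71 (mod 113). Verify: 78 × 71 = 5538 ≡ 1 (mod 113)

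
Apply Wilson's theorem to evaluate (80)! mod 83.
(82)! = (80)! × (81) × (82) ≡ -1 mod 83. So (80)! ≡ -1 × [(82)(81)]^(-1) ≡ 41 mod 83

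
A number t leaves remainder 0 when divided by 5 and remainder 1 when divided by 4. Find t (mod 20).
M = 5 × 4 = 20. M₁ = 4, y₁ ≡ 4 (mod 5). M₂ = 5, y₂ ≡ 1 (mod 4). t = 0×4×4 + 1×5×1 ≡ 5 (mod 20)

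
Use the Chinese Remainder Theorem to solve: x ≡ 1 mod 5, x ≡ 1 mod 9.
M = 5 × 9 = 45. M₁ = 9, y₁ ≡ 4 mod 5. M₂ = 5, y₂ ≡ 2 mod 9. x = 1×9×4 + 1×5×2 ≡ 1 mod 45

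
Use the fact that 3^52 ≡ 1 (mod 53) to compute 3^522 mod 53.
By Fermat: 3^{52} ≡ 1 (mod 53). 522 ≡ 2 (mod 52). So 3^{522} ≡ 3^{2} ≡ 9 (mod 53)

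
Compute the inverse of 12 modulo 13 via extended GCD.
Extended GCD: 12(-1) + 13(1) = 1. So 12^(-1) ≡ -1 ≡ 12 mod 13. Verify: 12 × 12 = 144 ≡ 1 mod 13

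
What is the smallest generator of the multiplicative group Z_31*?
g = 3. Powers: [3, 9, 27, 19, 26, 16, 17, 20, ...] generates all 30 non-zero residues.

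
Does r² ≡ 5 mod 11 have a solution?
By Euler's criterion: 5^{5} ≡ 1 mod 11. Since this equals 1, 5 is a QR.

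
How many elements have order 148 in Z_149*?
Number of primitive roots mod 149 = φ(p-1) = φ(148) = 72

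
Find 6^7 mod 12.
By repeated squaring mod 12: 6^{1}≡6, 6^{2}≡0, 6^{4}≡0. Then 6^{7} = 6^{4+2+1} ≡ 0 × 0 × 6 ≡ 0 mod 12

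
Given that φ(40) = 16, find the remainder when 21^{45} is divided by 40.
By Euler: 21^{16} ≡ 1 (mod 40) since gcd(21, 40) = 1. 45 = 2×16 + 13. So 21^{45} ≡ 21^{13} ≡ 21 (mod 40)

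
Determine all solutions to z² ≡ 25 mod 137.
The square roots of 25 mod 137 are 132 and 5. Verify: 132² = 17424 ≡ 25 mod 137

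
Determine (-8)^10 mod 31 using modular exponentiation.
By repeated squaring mod 31: (-8)^{1}≡23, (-8)^{2}≡2, (-8)^{4}≡4, (-8)^{8}≡16. Then (-8)^{10} = (-8)^{8+2} ≡ 16 × 2 ≡ 1 mod 31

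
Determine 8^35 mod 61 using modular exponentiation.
By repeated squaring (mod 61): 8^{1}≡8, 8^{2}≡3, 8^{4}≡9, 8^{8}≡20, 8^{16}≡34, 8^{32}≡58. Then 8^{35} = 8^{32+2+1} ≡ 58 × 3 × 8 ≡ 50 (mod 61)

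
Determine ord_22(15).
Powers of 15 mod 22: 15^1≡15, 15^2≡5, 15^3≡9, 15^4≡3, 15^5≡1. ord_22(15) = 5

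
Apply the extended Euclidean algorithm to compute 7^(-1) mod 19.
Extended GCD: 7(-8) + 19(3) = 1. So 7^(-1) ≡ -8 ≡ 11 mod 19. Verify: 7 × 11 = 77 ≡ 1 mod 19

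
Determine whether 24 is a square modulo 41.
By Euler's criterion: 24^{20} ≡ 40 (mod 41). Since this equals -1 (≡ 40), 24 is not a QR.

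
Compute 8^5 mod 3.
Using Fermat: 8^{2} ≡ 1 (mod 3). 5 ≡ 1 (mod 2). So 8^{5} ≡ 8^{1} ≡ 2 (mod 3)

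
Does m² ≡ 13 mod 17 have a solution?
By Euler's criterion: 13^{8} ≡ 1 mod 17. Since this equals 1, 13 is a QR.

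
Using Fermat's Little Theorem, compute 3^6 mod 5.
By Fermat: 3^{4} ≡ 1 (mod 5). So 3^{6} = 3^{4} · 3^{2} ≡ 3^{2} ≡ 4 (mod 5)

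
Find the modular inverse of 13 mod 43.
Since 43 is prime, by Fermat 13^(-1) ≡ 13^{41} ≡ 10 (mod 43). Verify: 13 × 10 = 130 ≡ 1 (mod 43)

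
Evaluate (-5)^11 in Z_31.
By repeated squaring mod 31: (-5)^{1}≡26, (-5)^{2}≡25, (-5)^{4}≡5, (-5)^{8}≡25. Then (-5)^{11} = (-5)^{8+2+1} ≡ 25 × 25 × 26 ≡ 6 mod 31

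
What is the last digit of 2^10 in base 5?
Using Fermat: 2^{4} ≡ 1 mod 5. 10 ≡ 2 mod 4. So 2^{10} ≡ 2^{2} ≡ 4 mod 5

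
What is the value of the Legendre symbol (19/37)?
(19/37) = 19^{18} mod 37 = -1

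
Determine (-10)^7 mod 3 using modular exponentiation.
Using Fermat: (-10)^{2} ≡ 1 mod 3. 7 ≡ 1 mod 2. So (-10)^{7} ≡ (-10)^{1} ≡ 2 mod 3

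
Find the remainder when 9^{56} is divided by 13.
By Fermat: 9^{12} ≡ 1 (mod 13). 56 = 4×12 + 8. So 9^{56} ≡ 9^{8} ≡ 3 (mod 13)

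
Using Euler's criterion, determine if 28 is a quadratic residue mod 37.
By Euler's criterion: 28^{18} ≡ 1 (mod 37). Since this equals 1, 28 is a QR.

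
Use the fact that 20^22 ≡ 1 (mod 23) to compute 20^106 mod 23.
By Fermat: 20^{22} ≡ 1 (mod 23). 106 = 4×22 + 18. So 20^{106} ≡ 20^{18} ≡ 2 (mod 23)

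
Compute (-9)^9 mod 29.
By repeated squaring mod 29: (-9)^{1}≡20, (-9)^{2}≡23, (-9)^{4}≡7, (-9)^{8}≡20. Then (-9)^{9} = (-9)^{8+1} ≡ 20 × 20 ≡ 23 mod 29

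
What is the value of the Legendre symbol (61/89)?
(61/89) = 61^{44} mod 89 = -1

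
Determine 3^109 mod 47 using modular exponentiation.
Using Fermat: 3^{46} ≡ 1 mod 47. 109 ≡ 17 mod 46. So 3^{109} ≡ 3^{17} ≡ 2 mod 47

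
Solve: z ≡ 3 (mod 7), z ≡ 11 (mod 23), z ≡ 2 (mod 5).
M = 7 × 23 × 5 = 805. M₁ = 115, y₁ ≡ 5 (mod 7). M₂ = 35, y₂ ≡ 2 (mod 23). M₃ = 161, y₃ ≡ 1 (mod 5). z = 3×115×5 + 11×35×2 + 2×161×1 ≡ 402 (mod 805)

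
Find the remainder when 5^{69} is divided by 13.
By Fermat: 5^{12} ≡ 1 mod 13. 69 = 5×12 + 9. So 5^{69} ≡ 5^{9} ≡ 5 mod 13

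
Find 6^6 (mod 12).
By repeated squaring (mod 12): 6^{1}≡6, 6^{2}≡0, 6^{4}≡0. Then 6^{6} = 6^{4+2} ≡ 0 × 0 ≡ 0 (mod 12)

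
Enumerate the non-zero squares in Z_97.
QRs mod 97: {1, 2, 3, 4, 6, 8, 9, 11, 12, 16, 18, 22, 24, 25, 27, 31, 32, 33, 35, 36, 43, 44, 47, 48, 49, 50, 53, 54, 61, 62, 64, 65, 66, 70, 72, 73, 75, 79, 81, 85, 86, 88, 89, 91, 93, 94, 95, 96}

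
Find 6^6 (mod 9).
By repeated squaring (mod 9): 6^{1}≡6, 6^{2}≡0, 6^{4}≡0. Then 6^{6} = 6^{4+2} ≡ 0 × 0 ≡ 0 (mod 9)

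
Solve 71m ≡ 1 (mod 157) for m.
Since 157 is prime, by Fermat 71^(-1) ≡ 71^{155} ≡ 115 (mod 157). Verify: 71 × 115 = 8165 ≡ 1 (mod 157)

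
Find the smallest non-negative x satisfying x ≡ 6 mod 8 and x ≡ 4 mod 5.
M = 8 × 5 = 40. M₁ = 5, y₁ ≡ 5 mod 8. M₂ = 8, y₂ ≡ 2 mod 5. x = 6×5×5 + 4×8×2 ≡ 14 mod 40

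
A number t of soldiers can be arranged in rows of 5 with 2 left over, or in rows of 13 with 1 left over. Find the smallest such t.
M = 5 × 13 = 65. M₁ = 13, y₁ ≡ 2 (mod 5). M₂ = 5, y₂ ≡ 8 (mod 13). t = 2×13×2 + 1×5×8 ≡ 27 (mod 65)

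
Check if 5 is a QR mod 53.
By Euler's criterion: 5^{26} ≡ 52 (mod 53). Since this equals -1 (≡ 52), 5 is not a QR.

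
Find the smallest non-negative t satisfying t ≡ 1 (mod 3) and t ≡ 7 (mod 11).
M = 3 × 11 = 33. M₁ = 11, y₁ ≡ 2 (mod 3). M₂ = 3, y₂ ≡ 4 (mod 11). t = 1×11×2 + 7×3×4 ≡ 7 (mod 33)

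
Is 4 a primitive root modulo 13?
4^{6} ≡ 1 (mod 13) and 6 < 12, so ord_13(4) = 6 ≠ 12 and 4 is not a primitive root.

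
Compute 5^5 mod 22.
By repeated squaring mod 22: 5^{1}≡5, 5^{2}≡3, 5^{4}≡9. Then 5^{5} = 5^{4+1} ≡ 9 × 5 ≡ 1 mod 22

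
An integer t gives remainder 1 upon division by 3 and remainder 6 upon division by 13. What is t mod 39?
M = 3 × 13 = 39. M₁ = 13, y₁ ≡ 1 mod 3. M₂ = 3, y₂ ≡ 9 mod 13. t = 1×13×1 + 6×3×9 ≡ 19 mod 39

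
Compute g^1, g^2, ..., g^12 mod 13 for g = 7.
7^1, 7^2, ..., 7^{12} mod 13: [7, 10, 5, 9, 11, 12, 6, 3, 8, 4, 2, 1]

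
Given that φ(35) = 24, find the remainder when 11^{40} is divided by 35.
By Euler: 11^{24} ≡ 1 (mod 35) since gcd(11, 35) = 1. 40 = 1×24 + 16. So 11^{40} ≡ 11^{16} ≡ 11 (mod 35)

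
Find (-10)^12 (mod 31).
By repeated squaring (mod 31): (-10)^{1}≡21, (-10)^{2}≡7, (-10)^{4}≡18, (-10)^{8}≡14. Then (-10)^{12} = (-10)^{8+4} ≡ 14 × 18 ≡ 4 (mod 31)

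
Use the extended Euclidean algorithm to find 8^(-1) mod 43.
Extended GCD: 8(-16) + 43(3) = 1. So 8^(-1) ≡ -16 ≡ 27 (mod 43). Verify: 8 × 27 = 216 ≡ 1 (mod 43)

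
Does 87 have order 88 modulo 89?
87^{22} ≡ 1 (mod 89) and 22 < 88, so ord_89(87) = 22 ≠ 88 and 87 is not a primitive root.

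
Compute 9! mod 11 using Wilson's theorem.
(10)! = (9)! × (10) ≡ -1 mod 11. So (9)! ≡ -1 × (10)^(-1) ≡ (-1)×(-1) = 1 mod 11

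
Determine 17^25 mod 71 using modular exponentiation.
By repeated squaring mod 71: 17^{1}≡17, 17^{2}≡5, 17^{4}≡25, 17^{8}≡57, 17^{16}≡54. Then 17^{25} = 17^{16+8+1} ≡ 54 × 57 × 17 ≡ 70 mod 71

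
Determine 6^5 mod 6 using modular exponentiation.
By repeated squaring mod 6: 6^{1}≡0, 6^{2}≡0, 6^{4}≡0. Then 6^{5} = 6^{4+1} ≡ 0 × 0 ≡ 0 mod 6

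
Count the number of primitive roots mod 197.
A prime p has φ(p-1) primitive roots; here φ(196) = 84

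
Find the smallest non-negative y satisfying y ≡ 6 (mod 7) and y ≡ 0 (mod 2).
M = 7 × 2 = 14. M₁ = 2, y₁ ≡ 4 (mod 7). M₂ = 7, y₂ ≡ 1 (mod 2). y = 6×2×4 + 0×7×1 ≡ 6 (mod 14)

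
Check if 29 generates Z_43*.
ord_43(29) divides 42. For each prime q|42: 29^{21}≡42, 29^{14}≡6, 29^{6}≡21, none ≡ 1. So 29 has order 42 and is a primitive root mod 43.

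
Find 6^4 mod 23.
6^{4} = 1296 ≡ 8 mod 23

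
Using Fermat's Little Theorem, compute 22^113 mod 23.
By Fermat: 22^{22} ≡ 1 mod 23. 113 = 5×22 + 3. So 22^{113} ≡ 22^{3} ≡ 22 mod 23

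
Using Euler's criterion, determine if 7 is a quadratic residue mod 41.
By Euler's criterion: 7^{20} ≡ 40 mod 41. Since this equals -1 (≡ 40), 7 is not a QR.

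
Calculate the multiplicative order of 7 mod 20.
Powers of 7 mod 20: 7^1≡7, 7^2≡9, 7^3≡3, 7^4≡1. So the order of 7 is 4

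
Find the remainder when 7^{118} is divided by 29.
By Fermat: 7^{28} ≡ 1 mod 29. 118 = 4×28 + 6. So 7^{118} ≡ 7^{6} ≡ 25 mod 29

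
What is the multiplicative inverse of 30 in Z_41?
Since 41 is prime, by Fermat 30^(-1) ≡ 30^{39} ≡ 26 mod 41. Verify: 30 × 26 = 780 ≡ 1 mod 41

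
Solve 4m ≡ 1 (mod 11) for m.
Since 11 is prime, by Fermat 4^(-1) ≡ 4^{9} ≡ 3 (mod 11). Verify: 4 × 3 = 12 ≡ 1 (mod 11)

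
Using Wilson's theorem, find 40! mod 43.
(42)! = (40)! × (41) × (42) ≡ -1 (mod 43). So (40)! ≡ -1 × [(42)(41)]^(-1) ≡ 21 (mod 43)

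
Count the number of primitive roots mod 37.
Number of primitive roots mod 37 = φ(p-1) = φ(36) = 12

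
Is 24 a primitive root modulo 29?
24^{7} ≡ 1 mod 29 and 7 < 28, so ord_29(24) = 7 ≠ 28 and 24 is not a primitive root.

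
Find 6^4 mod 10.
6^{4} = 1296 ≡ 6 mod 10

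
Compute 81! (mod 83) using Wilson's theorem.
(82)! = (81)! × (82) ≡ -1 (mod 83). So (81)! ≡ -1 × (82)^(-1) ≡ (-1)×(-1) = 1 (mod 83)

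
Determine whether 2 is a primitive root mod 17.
2^{8} ≡ 1 (mod 17) and 8 < 16, so ord_17(2) = 8 ≠ 16 and 2 is not a primitive root.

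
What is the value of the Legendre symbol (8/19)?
(8/19) = 8^{9} mod 19 = -1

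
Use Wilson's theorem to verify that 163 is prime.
(162)! mod 163 = 162. Since this equals -1 mod 163, Wilson confirms 163 is prime.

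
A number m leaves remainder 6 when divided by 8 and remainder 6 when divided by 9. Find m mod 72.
M = 8 × 9 = 72. M₁ = 9, y₁ ≡ 1 mod 8. M₂ = 8, y₂ ≡ 8 mod 9. m = 6×9×1 + 6×8×8 ≡ 6 mod 72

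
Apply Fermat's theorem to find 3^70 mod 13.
By Fermat: 3^{12} ≡ 1 mod 13. 70 = 5×12 + 10. So 3^{70} ≡ 3^{10} ≡ 3 mod 13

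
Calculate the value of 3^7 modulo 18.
By repeated squaring (mod 18): 3^{1}≡3, 3^{2}≡9, 3^{4}≡9. Then 3^{7} = 3^{4+2+1} ≡ 9 × 9 × 3 ≡ 9 (mod 18)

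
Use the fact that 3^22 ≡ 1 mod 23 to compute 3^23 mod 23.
By Fermat: 3^{22} ≡ 1 mod 23. So 3^{23} = 3^{22} · 3^{1} ≡ 3^{1} ≡ 3 mod 23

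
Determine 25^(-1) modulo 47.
Since 47 is prime, by Fermat 25^(-1) ≡ 25^{45} ≡ 32 (mod 47). Verify: 25 × 32 = 800 ≡ 1 (mod 47)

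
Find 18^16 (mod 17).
Using Fermat: 18^{16} ≡ 1 (mod 17). 16 ≡ 0 (mod 16). So 18^{16} ≡ 18^{0} ≡ 1 (mod 17)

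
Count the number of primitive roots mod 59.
A prime p has φ(p-1) primitive roots; here φ(58) = 28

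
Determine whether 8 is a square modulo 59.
By Euler's criterion: 8^{29} ≡ 58 mod 59. Since this equals -1 (≡ 58), 8 is not a QR.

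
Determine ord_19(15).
Powers of 15 mod 19: 15^1≡15, 15^2≡16, 15^3≡12, 15^4≡9, 15^5≡2, 15^6≡11, 15^7≡13, 15^8≡5, 15^9≡18, 15^10≡4, 15^11≡3, 15^12≡7, 15^13≡10, 15^14≡17, 15^15≡8, 15^16≡6, 15^17≡14, 15^18≡1. So the order of 15 is 18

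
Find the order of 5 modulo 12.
Powers of 5 mod 12: 5^1≡5, 5^2≡1. So the order of 5 is 2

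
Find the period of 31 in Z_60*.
Powers of 31 mod 60: 31^1≡31, 31^2≡1. Order = 2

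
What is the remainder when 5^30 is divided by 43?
By repeated squaring (mod 43): 5^{1}≡5, 5^{2}≡25, 5^{4}≡23, 5^{8}≡13, 5^{16}≡40. Then 5^{30} = 5^{16+8+4+2} ≡ 40 × 13 × 23 × 25 ≡ 21 (mod 43)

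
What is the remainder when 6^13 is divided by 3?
By repeated squaring (mod 3): 6^{1}≡0, 6^{2}≡0, 6^{4}≡0, 6^{8}≡0. Then 6^{13} = 6^{8+4+1} ≡ 0 × 0 × 0 ≡ 0 (mod 3)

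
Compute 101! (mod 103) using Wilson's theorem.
(102)! = (101)! × (102) ≡ -1 (mod 103). So (101)! ≡ -1 × (102)^(-1) ≡ (-1)×(-1) = 1 (mod 103)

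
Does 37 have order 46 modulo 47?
37^{23} ≡ 1 mod 47 and 23 < 46, so ord_47(37) = 23 ≠ 46 and 37 is not a primitive root.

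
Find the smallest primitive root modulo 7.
g = 3. Powers: [3, 2, 6, 4, 5, 1] generates all 6 non-zero residues.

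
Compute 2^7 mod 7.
Using Fermat: 2^{6} ≡ 1 mod 7. 7 ≡ 1 mod 6. So 2^{7} ≡ 2^{1} ≡ 2 mod 7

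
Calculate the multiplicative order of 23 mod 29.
Powers of 23 mod 29: 23^1≡23, 23^2≡7, 23^3≡16, 23^4≡20, 23^5≡25, 23^6≡24, 23^7≡1. Order = 7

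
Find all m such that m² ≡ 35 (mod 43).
The square roots of 35 mod 43 are 11 and 32. Verify: 11² = 121 ≡ 35 (mod 43)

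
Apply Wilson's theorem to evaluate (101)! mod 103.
(102)! = (101)! × (102) ≡ -1 (mod 103). So (101)! ≡ -1 × (102)^(-1) ≡ (-1)×(-1) = 1 (mod 103)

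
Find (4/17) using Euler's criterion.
(4/17) = 4^{8} mod 17 = 1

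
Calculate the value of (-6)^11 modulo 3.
By repeated squaring mod 3: (-6)^{1}≡0, (-6)^{2}≡0, (-6)^{4}≡0, (-6)^{8}≡0. Then (-6)^{11} = (-6)^{8+2+1} ≡ 0 × 0 × 0 ≡ 0 mod 3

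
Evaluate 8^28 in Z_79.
By repeated squaring (mod 79): 8^{1}≡8, 8^{2}≡64, 8^{4}≡67, 8^{8}≡65, 8^{16}≡38. Then 8^{28} = 8^{16+8+4} ≡ 38 × 65 × 67 ≡ 64 (mod 79)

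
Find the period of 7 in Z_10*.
Powers of 7 mod 10: 7^1≡7, 7^2≡9, 7^3≡3, 7^4≡1. ord_10(7) = 4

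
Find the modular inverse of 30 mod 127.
Since 127 is prime, by Fermat 30^(-1) ≡ 30^{125} ≡ 72 mod 127. Verify: 30 × 72 = 2160 ≡ 1 mod 127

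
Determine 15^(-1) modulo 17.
Since 17 is prime, by Fermat 15^(-1) ≡ 15^{15} ≡ 8 (mod 17). Verify: 15 × 8 = 120 ≡ 1 (mod 17)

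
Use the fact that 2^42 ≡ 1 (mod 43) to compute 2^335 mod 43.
By Fermat: 2^{42} ≡ 1 (mod 43). 335 ≡ 41 (mod 42). So 2^{335} ≡ 2^{41} ≡ 22 (mod 43)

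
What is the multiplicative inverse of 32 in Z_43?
Since 43 is prime, by Fermat 32^(-1) ≡ 32^{41} ≡ 39 mod 43. Verify: 32 × 39 = 1248 ≡ 1 mod 43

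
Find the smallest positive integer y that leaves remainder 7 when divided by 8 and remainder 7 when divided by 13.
M = 8 × 13 = 104. M₁ = 13, y₁ ≡ 5 (mod 8). M₂ = 8, y₂ ≡ 5 (mod 13). y = 7×13×5 + 7×8×5 ≡ 7 (mod 104)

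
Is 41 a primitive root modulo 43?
41^{7} ≡ 1 (mod 43) and 7 < 42, so ord_43(41) = 7 ≠ 42 and 41 is not a primitive root.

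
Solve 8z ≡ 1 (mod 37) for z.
Since 37 is prime, by Fermat 8^(-1) ≡ 8^{35} ≡ 14 (mod 37). Verify: 8 × 14 = 112 ≡ 1 (mod 37)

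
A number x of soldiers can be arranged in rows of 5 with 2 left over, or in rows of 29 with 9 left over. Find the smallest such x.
M = 5 × 29 = 145. M₁ = 29, y₁ ≡ 4 mod 5. M₂ = 5, y₂ ≡ 6 mod 29. x = 2×29×4 + 9×5×6 ≡ 67 mod 145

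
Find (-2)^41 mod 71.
By repeated squaring mod 71: (-2)^{1}≡69, (-2)^{2}≡4, (-2)^{4}≡16, (-2)^{8}≡43, (-2)^{16}≡3, (-2)^{32}≡9. Then (-2)^{41} = (-2)^{32+8+1} ≡ 9 × 43 × 69 ≡ 7 mod 71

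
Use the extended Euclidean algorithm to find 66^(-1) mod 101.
Extended GCD: 66(-26) + 101(17) = 1. So 66^(-1) ≡ -26 ≡ 75 mod 101. Verify: 66 × 75 = 4950 ≡ 1 mod 101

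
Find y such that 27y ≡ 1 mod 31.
Since 31 is prime, by Fermat 27^(-1) ≡ 27^{29} ≡ 23 mod 31. Verify: 27 × 23 = 621 ≡ 1 mod 31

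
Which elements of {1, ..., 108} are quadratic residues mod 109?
QRs mod 109: {1, 3, 4, 5, 7, 9, 12, 15, 16, 20, 21, 22, 25, 26, 27, 28, 29, 31, 34, 35, 36, 38, 43, 45, 46, 48, 49, 60, 61, 63, 64, 66, 71, 73, 74, 75, 78, 80, 81, 82, 83, 84, 87, 88, 89, 93, 94, 97, 100, 102, 104, 105, 106, 108}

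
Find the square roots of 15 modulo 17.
The square roots of 15 mod 17 are 7 and 10. Verify: 7² = 49 ≡ 15 (mod 17)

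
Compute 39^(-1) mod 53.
Since 53 is prime, by Fermat 39^(-1) ≡ 39^{51} ≡ 34 mod 53. Verify: 39 × 34 = 1326 ≡ 1 mod 53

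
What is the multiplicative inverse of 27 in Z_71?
Since 71 is prime, by Fermat 27^(-1) ≡ 27^{69} ≡ 50 mod 71. Verify: 27 × 50 = 1350 ≡ 1 mod 71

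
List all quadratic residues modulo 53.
QRs mod 53: {1, 4, 6, 7, 9, 10, 11, 13, 15, 16, 17, 24, 25, 28, 29, 36, 37, 38, 40, 42, 43, 44, 46, 47, 49, 52}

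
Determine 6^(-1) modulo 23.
Since 23 is prime, by Fermat 6^(-1) ≡ 6^{21} ≡ 4 (mod 23). Verify: 6 × 4 = 24 ≡ 1 (mod 23)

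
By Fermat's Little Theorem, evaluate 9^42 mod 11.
By Fermat: 9^{10} ≡ 1 (mod 11). 42 = 4×10 + 2. So 9^{42} ≡ 9^{2} ≡ 4 (mod 11)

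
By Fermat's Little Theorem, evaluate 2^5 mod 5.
By Fermat: 2^{4} ≡ 1 (mod 5). So 2^{5} = 2^{4} · 2^{1} ≡ 2^{1} ≡ 2 (mod 5)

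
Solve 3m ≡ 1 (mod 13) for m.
Since 13 is prime, by Fermat 3^(-1) ≡ 3^{11} ≡ 9 (mod 13). Verify: 3 × 9 = 27 ≡ 1 (mod 13)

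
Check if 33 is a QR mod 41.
By Euler's criterion: 33^{20} ≡ 1 (mod 41). Since this equals 1, 33 is a QR.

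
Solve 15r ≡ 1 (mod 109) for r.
Since 109 is prime, by Fermat 15^(-1) ≡ 15^{107} ≡ 80 (mod 109). Verify: 15 × 80 = 1200 ≡ 1 (mod 109)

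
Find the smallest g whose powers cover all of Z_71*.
g = 7. Powers: [7, 49, 59, 58, 51, 2, ...] generates all 70 non-zero residues.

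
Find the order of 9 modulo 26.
Powers of 9 mod 26: 9^1≡9, 9^2≡3, 9^3≡1. ord_26(9) = 3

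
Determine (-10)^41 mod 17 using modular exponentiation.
Using Fermat: (-10)^{16} ≡ 1 (mod 17). 41 ≡ 9 (mod 16). So (-10)^{41} ≡ (-10)^{9} ≡ 10 (mod 17)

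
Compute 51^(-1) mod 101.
Since 101 is prime, by Fermat 51^(-1) ≡ 51^{99} ≡ 2 mod 101. Verify: 51 × 2 = 102 ≡ 1 mod 101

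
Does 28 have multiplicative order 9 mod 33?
Powers of 28 mod 33: 28^1≡28, 28^2≡25, 28^3≡7, 28^4≡31, 28^5≡10, 28^6≡16, 28^7≡19, 28^8≡4, 28^9≡13, 28^10≡1. 28^9≡13≢1, so ord ≠ 9. No, the actual order is 10.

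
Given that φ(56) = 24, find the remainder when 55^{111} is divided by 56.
By Euler: 55^{24} ≡ 1 (mod 56) since gcd(55, 56) = 1. 111 = 4×24 + 15. So 55^{111} ≡ 55^{15} ≡ 55 (mod 56)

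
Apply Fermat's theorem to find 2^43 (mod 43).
By Fermat: 2^{42} ≡ 1 (mod 43). So 2^{43} = 2^{42} · 2^{1} ≡ 2^{1} ≡ 2 (mod 43)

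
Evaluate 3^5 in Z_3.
By repeated squaring mod 3: 3^{1}≡0, 3^{2}≡0, 3^{4}≡0. Then 3^{5} = 3^{4+1} ≡ 0 × 0 ≡ 0 mod 3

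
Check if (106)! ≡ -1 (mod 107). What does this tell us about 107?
(106)! mod 107 = 106. Since this equals -1 (mod 107), Wilson confirms 107 is prime.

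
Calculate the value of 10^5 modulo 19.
By repeated squaring mod 19: 10^{1}≡10, 10^{2}≡5, 10^{4}≡6. Then 10^{5} = 10^{4+1} ≡ 6 × 10 ≡ 3 mod 19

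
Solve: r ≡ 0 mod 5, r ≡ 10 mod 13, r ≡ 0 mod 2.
M = 5 × 13 × 2 = 130. M₁ = 26, y₁ ≡ 1 mod 5. M₂ = 10, y₂ ≡ 4 mod 13. M₃ = 65, y₃ ≡ 1 mod 2. r = 0×26×1 + 10×10×4 + 0×65×1 ≡ 10 mod 130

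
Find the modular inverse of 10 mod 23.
Since 23 is prime, by Fermat 10^(-1) ≡ 10^{21} ≡ 7 (mod 23). Verify: 10 × 7 = 70 ≡ 1 (mod 23)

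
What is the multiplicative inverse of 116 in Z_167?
Since 167 is prime, by Fermat 116^(-1) ≡ 116^{165} ≡ 36 (mod 167). Verify: 116 × 36 = 4176 ≡ 1 (mod 167)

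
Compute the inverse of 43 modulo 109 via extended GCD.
Extended GCD: 43(-38) + 109(15) = 1. So 43^(-1) ≡ -38 ≡ 71 mod 109. Verify: 43 × 71 = 3053 ≡ 1 mod 109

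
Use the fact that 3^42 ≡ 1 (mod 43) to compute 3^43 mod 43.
By Fermat: 3^{42} ≡ 1 (mod 43). So 3^{43} = 3^{42} · 3^{1} ≡ 3^{1} ≡ 3 (mod 43)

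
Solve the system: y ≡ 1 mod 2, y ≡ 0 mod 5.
M = 2 × 5 = 10. M₁ = 5, y₁ ≡ 1 mod 2. M₂ = 2, y₂ ≡ 3 mod 5. y = 1×5×1 + 0×2×3 ≡ 5 mod 10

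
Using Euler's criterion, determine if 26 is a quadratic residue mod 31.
By Euler's criterion: 26^{15} ≡ 30 (mod 31). Since this equals -1 (≡ 30), 26 is not a QR.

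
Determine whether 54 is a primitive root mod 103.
ord_103(54) divides 102. For each prime q|102: 54^{51}≡102, 54^{34}≡46, 54^{6}≡14, none ≡ 1. So 54 has order 102 and is a primitive root mod 103.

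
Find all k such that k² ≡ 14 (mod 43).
The square roots of 14 mod 43 are 10 and 33. Verify: 10² = 100 ≡ 14 (mod 43)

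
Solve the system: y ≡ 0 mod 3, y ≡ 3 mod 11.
M = 3 × 11 = 33. M₁ = 11, y₁ ≡ 2 mod 3. M₂ = 3, y₂ ≡ 4 mod 11. y = 0×11×2 + 3×3×4 ≡ 3 mod 33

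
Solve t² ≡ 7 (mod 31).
The square roots of 7 mod 31 are 10 and 21. Verify: 10² = 100 ≡ 7 (mod 31)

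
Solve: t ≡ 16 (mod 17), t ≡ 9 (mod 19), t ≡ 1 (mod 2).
M = 17 × 19 × 2 = 646. M₁ = 38, y₁ ≡ 13 (mod 17). M₂ = 34, y₂ ≡ 14 (mod 19). M₃ = 323, y₃ ≡ 1 (mod 2). t = 16×38×13 + 9×34×14 + 1×323×1 ≡ 237 (mod 646)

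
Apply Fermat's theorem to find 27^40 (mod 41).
By Fermat's Little Theorem, 27^{40} ≡ 1 (mod 41) since 41 is prime and gcd(27, 41) = 1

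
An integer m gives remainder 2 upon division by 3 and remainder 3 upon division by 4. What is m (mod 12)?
M = 3 × 4 = 12. M₁ = 4, y₁ ≡ 1 (mod 3). M₂ = 3, y₂ ≡ 3 (mod 4). m = 2×4×1 + 3×3×3 ≡ 11 (mod 12)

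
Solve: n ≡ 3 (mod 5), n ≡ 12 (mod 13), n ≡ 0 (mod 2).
M = 5 × 13 × 2 = 130. M₁ = 26, y₁ ≡ 1 (mod 5). M₂ = 10, y₂ ≡ 4 (mod 13). M₃ = 65, y₃ ≡ 1 (mod 2). n = 3×26×1 + 12×10×4 + 0×65×1 ≡ 38 (mod 130)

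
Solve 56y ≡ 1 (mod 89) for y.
Since 89 is prime, by Fermat 56^(-1) ≡ 56^{87} ≡ 62 (mod 89). Verify: 56 × 62 = 3472 ≡ 1 (mod 89)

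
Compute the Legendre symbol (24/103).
(24/103) = 24^{51} mod 103 = -1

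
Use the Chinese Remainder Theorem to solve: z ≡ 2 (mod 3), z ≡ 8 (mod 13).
M = 3 × 13 = 39. M₁ = 13, y₁ ≡ 1 (mod 3). M₂ = 3, y₂ ≡ 9 (mod 13). z = 2×13×1 + 8×3×9 ≡ 8 (mod 39)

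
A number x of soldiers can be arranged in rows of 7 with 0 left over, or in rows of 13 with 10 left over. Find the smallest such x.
M = 7 × 13 = 91. M₁ = 13, y₁ ≡ 6 mod 7. M₂ = 7, y₂ ≡ 2 mod 13. x = 0×13×6 + 10×7×2 ≡ 49 mod 91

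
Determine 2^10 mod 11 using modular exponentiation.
Using Fermat: 2^{10} ≡ 1 mod 11. 10 ≡ 0 mod 10. So 2^{10} ≡ 2^{0} ≡ 1 mod 11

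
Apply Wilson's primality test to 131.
(130)! mod 131 = 130. Since 130 ≡ -1 (mod 131), 131 is prime.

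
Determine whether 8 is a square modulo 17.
By Euler's criterion: 8^{8} ≡ 1 mod 17. Since this equals 1, 8 is a QR.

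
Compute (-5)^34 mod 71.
By repeated squaring (mod 71): (-5)^{1}≡66, (-5)^{2}≡25, (-5)^{4}≡57, (-5)^{8}≡54, (-5)^{16}≡5, (-5)^{32}≡25. Then (-5)^{34} = (-5)^{32+2} ≡ 25 × 25 ≡ 57 (mod 71)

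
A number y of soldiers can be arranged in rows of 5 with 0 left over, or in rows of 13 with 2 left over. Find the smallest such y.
M = 5 × 13 = 65. M₁ = 13, y₁ ≡ 2 (mod 5). M₂ = 5, y₂ ≡ 8 (mod 13). y = 0×13×2 + 2×5×8 ≡ 15 (mod 65)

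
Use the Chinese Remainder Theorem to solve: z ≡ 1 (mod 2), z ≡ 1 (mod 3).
M = 2 × 3 = 6. M₁ = 3, y₁ ≡ 1 (mod 2). M₂ = 2, y₂ ≡ 2 (mod 3). z = 1×3×1 + 1×2×2 ≡ 1 (mod 6)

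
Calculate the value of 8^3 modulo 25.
8^{3} = 512 ≡ 12 (mod 25)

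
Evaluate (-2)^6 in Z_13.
By repeated squaring mod 13: (-2)^{1}≡11, (-2)^{2}≡4, (-2)^{4}≡3. Then (-2)^{6} = (-2)^{4+2} ≡ 3 × 4 ≡ 12 mod 13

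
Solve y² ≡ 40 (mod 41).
The square roots of 40 mod 41 are 32 and 9. Verify: 32² = 1024 ≡ 40 (mod 41)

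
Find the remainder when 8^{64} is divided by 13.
By Fermat: 8^{12} ≡ 1 mod 13. 64 = 5×12 + 4. So 8^{64} ≡ 8^{4} ≡ 1 mod 13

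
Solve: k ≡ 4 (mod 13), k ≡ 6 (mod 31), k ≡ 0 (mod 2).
M = 13 × 31 × 2 = 806. M₁ = 62, y₁ ≡ 4 (mod 13). M₂ = 26, y₂ ≡ 6 (mod 31). M₃ = 403, y₃ ≡ 1 (mod 2). k = 4×62×4 + 6×26×6 + 0×403×1 ≡ 316 (mod 806)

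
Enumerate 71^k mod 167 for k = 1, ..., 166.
71^1, 71^2, ..., 71^{166} mod 167: [71, 31, 30, 126, 95, 65, 106, 11, 113, 7, 163, 50, 43, 47, 164, 121, 74, 77, 123, 49, 139, 16, 134, 162, 146, 12, 17, 38, 26, 9, 138, 112, 103, 132, 20, 84, 119, 99, 15, 63, 131, 116, 53, 89, 140, 87, 165, 25, 105, 107, 82, 144, 37, 122, 145, 108, 153, 8, 67, 81, 73, 6, 92, 19, 13, 88, 69, 56, 135, 66, 10, 42, 143, 133, 91, 115, 149, 58, 110, 128, 70, 127, 166, 96, 136, 137, 41, 72, 102, 61, 156, 54, 160, 4, 117, 124, 120, 3, 46, 93, 90, 44, 118, 28, 151, 33, 5, 21, 155, 150, 129, 141, 158, 29, 55, 64, 35, 147, 83, 48, 68, 152, 104, 36, 51, 114, 78, 27, 80, 2, 142, 62, 60, 85, 23, 130, 45, 22, 59, 14, 159, 100, 86, 94, 161, 75, 148, 154, 79, 98, 111, 32, 101, 157, 125, 24, 34, 76, 52, 18, 109, 57, 39, 97, 40, 1]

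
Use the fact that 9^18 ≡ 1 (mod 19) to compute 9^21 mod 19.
By Fermat: 9^{18} ≡ 1 (mod 19). So 9^{21} = 9^{18} · 9^{3} ≡ 9^{3} ≡ 7 (mod 19)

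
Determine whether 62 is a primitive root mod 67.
62^{11} ≡ 1 mod 67 and 11 < 66, so ord_67(62) = 11 ≠ 66 and 62 is not a primitive root.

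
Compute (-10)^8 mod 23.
By repeated squaring mod 23: (-10)^{1}≡13, (-10)^{2}≡8, (-10)^{4}≡18, (-10)^{8}≡2. So (-10)^{8} ≡ 2 mod 23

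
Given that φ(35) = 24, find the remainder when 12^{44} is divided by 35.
By Euler: 12^{24} ≡ 1 (mod 35) since gcd(12, 35) = 1. 44 = 1×24 + 20. So 12^{44} ≡ 12^{20} ≡ 11 (mod 35)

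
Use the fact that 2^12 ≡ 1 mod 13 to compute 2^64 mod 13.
By Fermat: 2^{12} ≡ 1 mod 13. 64 = 5×12 + 4. So 2^{64} ≡ 2^{4} ≡ 3 mod 13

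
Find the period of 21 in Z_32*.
Powers of 21 mod 32: 21^1≡21, 21^2≡25, 21^3≡13, 21^4≡17, 21^5≡5, 21^6≡9, 21^7≡29, 21^8≡1. Order = 8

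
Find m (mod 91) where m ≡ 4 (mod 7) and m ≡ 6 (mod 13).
M = 7 × 13 = 91. M₁ = 13, y₁ ≡ 6 (mod 7). M₂ = 7, y₂ ≡ 2 (mod 13). m = 4×13×6 + 6×7×2 ≡ 32 (mod 91)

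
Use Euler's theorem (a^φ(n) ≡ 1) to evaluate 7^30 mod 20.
By Euler: 7^{8} ≡ 1 (mod 20) since gcd(7, 20) = 1. 30 = 3×8 + 6. So 7^{30} ≡ 7^{6} ≡ 9 (mod 20)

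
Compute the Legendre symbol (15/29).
(15/29) = 15^{14} mod 29 = -1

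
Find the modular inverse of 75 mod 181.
Since 181 is prime, by Fermat 75^(-1) ≡ 75^{179} ≡ 70 mod 181. Verify: 75 × 70 = 5250 ≡ 1 mod 181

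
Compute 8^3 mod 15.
8^{3} = 512 ≡ 2 mod 15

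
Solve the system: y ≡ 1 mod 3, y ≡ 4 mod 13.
M = 3 × 13 = 39. M₁ = 13, y₁ ≡ 1 mod 3. M₂ = 3, y₂ ≡ 9 mod 13. y = 1×13×1 + 4×3×9 ≡ 4 mod 39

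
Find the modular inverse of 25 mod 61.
Since 61 is prime, by Fermat 25^(-1) ≡ 25^{59} ≡ 22 mod 61. Verify: 25 × 22 = 550 ≡ 1 mod 61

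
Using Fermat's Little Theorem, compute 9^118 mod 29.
By Fermat: 9^{28} ≡ 1 (mod 29). 118 = 4×28 + 6. So 9^{118} ≡ 9^{6} ≡ 16 (mod 29)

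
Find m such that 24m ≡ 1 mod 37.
Since 37 is prime, by Fermat 24^(-1) ≡ 24^{35} ≡ 17 mod 37. Verify: 24 × 17 = 408 ≡ 1 mod 37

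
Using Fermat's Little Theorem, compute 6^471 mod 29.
By Fermat: 6^{28} ≡ 1 (mod 29). 471 ≡ 23 (mod 28). So 6^{471} ≡ 6^{23} ≡ 22 (mod 29)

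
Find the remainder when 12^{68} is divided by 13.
By Fermat: 12^{12} ≡ 1 mod 13. 68 = 5×12 + 8. So 12^{68} ≡ 12^{8} ≡ 1 mod 13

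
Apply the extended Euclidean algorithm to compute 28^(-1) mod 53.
Extended GCD: 28(-17) + 53(9) = 1. So 28^(-1) ≡ -17 ≡ 36 (mod 53). Verify: 28 × 36 = 1008 ≡ 1 (mod 53)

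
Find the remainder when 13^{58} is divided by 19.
By Fermat: 13^{18} ≡ 1 mod 19. 58 = 3×18 + 4. So 13^{58} ≡ 13^{4} ≡ 4 mod 19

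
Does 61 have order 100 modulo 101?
ord_101(61) divides 100. For each prime q|100: 61^{50}≡100, 61^{20}≡36, none ≡ 1. So 61 has order 100 and is a primitive root mod 101.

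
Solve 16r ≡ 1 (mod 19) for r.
Since 19 is prime, by Fermat 16^(-1) ≡ 16^{17} ≡ 6 (mod 19). Verify: 16 × 6 = 96 ≡ 1 (mod 19)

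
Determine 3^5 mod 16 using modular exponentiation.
By repeated squaring (mod 16): 3^{1}≡3, 3^{2}≡9, 3^{4}≡1. Then 3^{5} = 3^{4+1} ≡ 1 × 3 ≡ 3 (mod 16)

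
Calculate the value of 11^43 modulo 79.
By repeated squaring (mod 79): 11^{1}≡11, 11^{2}≡42, 11^{4}≡26, 11^{8}≡44, 11^{16}≡40, 11^{32}≡20. Then 11^{43} = 11^{32+8+2+1} ≡ 20 × 44 × 42 × 11 ≡ 26 (mod 79)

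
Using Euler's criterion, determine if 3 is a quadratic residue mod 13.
By Euler's criterion: 3^{6} ≡ 1 (mod 13). Since this equals 1, 3 is a QR.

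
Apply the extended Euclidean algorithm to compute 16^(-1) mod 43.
Extended GCD: 16(-8) + 43(3) = 1. So 16^(-1) ≡ -8 ≡ 35 mod 43. Verify: 16 × 35 = 560 ≡ 1 mod 43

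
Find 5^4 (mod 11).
5^{4} = 625 ≡ 9 (mod 11)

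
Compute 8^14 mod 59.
By repeated squaring mod 59: 8^{1}≡8, 8^{2}≡5, 8^{4}≡25, 8^{8}≡35. Then 8^{14} = 8^{8+4+2} ≡ 35 × 25 × 5 ≡ 9 mod 59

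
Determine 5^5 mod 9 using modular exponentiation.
By repeated squaring (mod 9): 5^{1}≡5, 5^{2}≡7, 5^{4}≡4. Then 5^{5} = 5^{4+1} ≡ 4 × 5 ≡ 2 (mod 9)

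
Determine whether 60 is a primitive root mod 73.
ord_73(60) divides 72. For each prime q|72: 60^{36}≡72, 60^{24}≡64, none ≡ 1. So 60 has order 72 and is a primitive root mod 73.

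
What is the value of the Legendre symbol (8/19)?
(8/19) = 8^{9} mod 19 = -1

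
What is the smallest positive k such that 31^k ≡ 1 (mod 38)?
Powers of 31 mod 38: 31^1≡31, 31^2≡11, 31^3≡37, 31^4≡7, 31^5≡27, 31^6≡1. ord_38(31) = 6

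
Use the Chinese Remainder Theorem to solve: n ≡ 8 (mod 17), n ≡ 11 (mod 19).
M = 17 × 19 = 323. M₁ = 19, y₁ ≡ 9 (mod 17). M₂ = 17, y₂ ≡ 9 (mod 19). n = 8×19×9 + 11×17×9 ≡ 144 (mod 323)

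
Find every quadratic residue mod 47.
QRs mod 47: {1, 2, 3, 4, 6, 7, 8, 9, 12, 14, 16, 17, 18, 21, 24, 25, 27, 28, 32, 34, 36, 37, 42}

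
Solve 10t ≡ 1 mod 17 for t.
Since 17 is prime, by Fermat 10^(-1) ≡ 10^{15} ≡ 12 mod 17. Verify: 10 × 12 = 120 ≡ 1 mod 17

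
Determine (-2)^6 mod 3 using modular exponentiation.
Using Fermat: (-2)^{2} ≡ 1 (mod 3). 6 ≡ 0 (mod 2). So (-2)^{6} ≡ (-2)^{0} ≡ 1 (mod 3)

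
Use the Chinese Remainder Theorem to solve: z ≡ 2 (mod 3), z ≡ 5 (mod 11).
M = 3 × 11 = 33. M₁ = 11, y₁ ≡ 2 (mod 3). M₂ = 3, y₂ ≡ 4 (mod 11). z = 2×11×2 + 5×3×4 ≡ 5 (mod 33)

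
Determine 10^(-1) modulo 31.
Since 31 is prime, by Fermat 10^(-1) ≡ 10^{29} ≡ 28 mod 31. Verify: 10 × 28 = 280 ≡ 1 mod 31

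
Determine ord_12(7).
Powers of 7 mod 12: 7^1≡7, 7^2≡1. So the order of 7 is 2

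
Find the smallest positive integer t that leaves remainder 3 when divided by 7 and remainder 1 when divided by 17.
M = 7 × 17 = 119. M₁ = 17, y₁ ≡ 5 (mod 7). M₂ = 7, y₂ ≡ 5 (mod 17). t = 3×17×5 + 1×7×5 ≡ 52 (mod 119)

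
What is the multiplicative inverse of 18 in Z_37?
Since 37 is prime, by Fermat 18^(-1) ≡ 18^{35} ≡ 35 (mod 37). Verify: 18 × 35 = 630 ≡ 1 (mod 37)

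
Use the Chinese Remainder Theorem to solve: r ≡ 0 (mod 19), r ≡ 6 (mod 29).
M = 19 × 29 = 551. M₁ = 29, y₁ ≡ 2 (mod 19). M₂ = 19, y₂ ≡ 26 (mod 29). r = 0×29×2 + 6×19×26 ≡ 209 (mod 551)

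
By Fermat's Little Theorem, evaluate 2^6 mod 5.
By Fermat: 2^{4} ≡ 1 (mod 5). So 2^{6} = 2^{4} · 2^{2} ≡ 2^{2} ≡ 4 (mod 5)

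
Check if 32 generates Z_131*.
32^{26} ≡ 1 (mod 131) and 26 < 130, so ord_131(32) = 26 ≠ 130 and 32 is not a primitive root.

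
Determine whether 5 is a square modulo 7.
By Euler's criterion: 5^{3} ≡ 6 (mod 7). Since this equals -1 (≡ 6), 5 is not a QR.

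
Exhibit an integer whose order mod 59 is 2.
58 has order 2 mod 59 since 58^{2} ≡ 1 mod 59 and no smaller power works.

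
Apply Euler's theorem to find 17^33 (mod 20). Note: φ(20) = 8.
By Euler: 17^{8} ≡ 1 (mod 20) since gcd(17, 20) = 1. 33 = 4×8 + 1. So 17^{33} ≡ 17^{1} ≡ 17 (mod 20)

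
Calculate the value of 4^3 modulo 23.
4^{3} = 64 ≡ 18 mod 23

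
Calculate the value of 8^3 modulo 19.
8^{3} = 512 ≡ 18 mod 19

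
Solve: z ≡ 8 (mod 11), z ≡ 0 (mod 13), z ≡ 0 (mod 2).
M = 11 × 13 × 2 = 286. M₁ = 26, y₁ ≡ 3 (mod 11). M₂ = 22, y₂ ≡ 3 (mod 13). M₃ = 143, y₃ ≡ 1 (mod 2). z = 8×26×3 + 0×22×3 + 0×143×1 ≡ 52 (mod 286)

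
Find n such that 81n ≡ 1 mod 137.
Since 137 is prime, by Fermat 81^(-1) ≡ 81^{135} ≡ 22 mod 137. Verify: 81 × 22 = 1782 ≡ 1 mod 137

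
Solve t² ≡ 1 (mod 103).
The square roots of 1 mod 103 are 1 and 102. Verify: 1² = 1 ≡ 1 (mod 103)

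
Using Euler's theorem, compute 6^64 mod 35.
By Euler: 6^{24} ≡ 1 mod 35 since gcd(6, 35) = 1. 64 = 2×24 + 16. So 6^{64} ≡ 6^{16} ≡ 1 mod 35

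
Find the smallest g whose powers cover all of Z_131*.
g = 2. For each prime q|130: 2^{65}≡130, 2^{26}≡53, 2^{10}≡107, none ≡ 1, so ord_131(2) = 130 and 2 is a primitive root.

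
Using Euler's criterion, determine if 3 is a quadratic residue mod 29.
By Euler's criterion: 3^{14} ≡ 28 (mod 29). Since this equals -1 (≡ 28), 3 is not a QR.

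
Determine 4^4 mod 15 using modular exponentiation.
4^{4} = 256 ≡ 1 (mod 15)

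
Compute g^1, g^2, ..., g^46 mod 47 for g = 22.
22^1, 22^2, ..., 22^{46} mod 47: [22, 14, 26, 8, 35, 18, 20, 17, 45, 3, 19, 42, 31, 24, 11, 7, 13, 4, 41, 9, 10, 32, 46, 25, 33, 21, 39, 12, 29, 27, 30, 2, 44, 28, 5, 16, 23, 36, 40, 34, 43, 6, 38, 37, 15, 1]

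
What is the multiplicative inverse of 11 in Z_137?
Since 137 is prime, by Fermat 11^(-1) ≡ 11^{135} ≡ 25 mod 137. Verify: 11 × 25 = 275 ≡ 1 mod 137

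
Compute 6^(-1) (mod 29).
Since 29 is prime, by Fermat 6^(-1) ≡ 6^{27} ≡ 5 (mod 29). Verify: 6 × 5 = 30 ≡ 1 (mod 29)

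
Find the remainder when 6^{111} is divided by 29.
By Fermat: 6^{28} ≡ 1 mod 29. 111 = 3×28 + 27. So 6^{111} ≡ 6^{27} ≡ 5 mod 29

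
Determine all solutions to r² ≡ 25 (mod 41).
The square roots of 25 mod 41 are 36 and 5. Verify: 36² = 1296 ≡ 25 (mod 41)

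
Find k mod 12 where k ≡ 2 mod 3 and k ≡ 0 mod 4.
M = 3 × 4 = 12. M₁ = 4, y₁ ≡ 1 mod 3. M₂ = 3, y₂ ≡ 3 mod 4. k = 2×4×1 + 0×3×3 ≡ 8 mod 12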